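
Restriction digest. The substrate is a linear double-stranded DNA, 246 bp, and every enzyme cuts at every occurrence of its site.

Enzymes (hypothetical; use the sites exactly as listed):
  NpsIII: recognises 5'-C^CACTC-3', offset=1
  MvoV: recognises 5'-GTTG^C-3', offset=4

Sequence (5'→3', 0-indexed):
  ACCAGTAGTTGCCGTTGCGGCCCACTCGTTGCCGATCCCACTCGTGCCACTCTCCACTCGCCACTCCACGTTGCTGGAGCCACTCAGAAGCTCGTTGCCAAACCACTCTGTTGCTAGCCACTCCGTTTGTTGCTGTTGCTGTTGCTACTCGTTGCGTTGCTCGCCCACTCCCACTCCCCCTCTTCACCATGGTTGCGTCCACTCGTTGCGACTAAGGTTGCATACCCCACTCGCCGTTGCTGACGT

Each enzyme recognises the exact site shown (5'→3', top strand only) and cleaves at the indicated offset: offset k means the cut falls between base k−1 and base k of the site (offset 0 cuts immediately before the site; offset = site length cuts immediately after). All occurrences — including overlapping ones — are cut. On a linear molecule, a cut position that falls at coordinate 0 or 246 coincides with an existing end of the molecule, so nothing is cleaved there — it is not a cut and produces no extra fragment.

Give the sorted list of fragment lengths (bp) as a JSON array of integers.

[4,5,5,5,6,6,6,6,6,6,7,7,7,7,7,7,9,9,9,10,10,11,12,12,12,14,17,24]

Scan for sites:
  NpsIII CCACTC/1: at [21, 37, 46, 53, 60, 79, 102, 117, 164, 170, 198, 226] ⇒ [22, 38, 47, 54, 61, 80, 103, 118, 165, 171, 199, 227]
  MvoV GTTGC/4: at [7, 13, 27, 69, 93, 109, 128, 134, 140, 150, 155, 191, 204, 216, 235] ⇒ [11, 17, 31, 73, 97, 113, 132, 138, 144, 154, 159, 195, 208, 220, 239]

All cut coordinates (distinct, sorted): [11, 17, 22, 31, 38, 47, 54, 61, 73, 80, 97, 103, 113, 118, 132, 138, 144, 154, 159, 165, 171, 195, 199, 208, 220, 227, 239]

Fragments:
  [0,11): 11 bp
  [11,17): 6 bp
  [17,22): 5 bp
  [22,31): 9 bp
  [31,38): 7 bp
  [38,47): 9 bp
  [47,54): 7 bp
  [54,61): 7 bp
  [61,73): 12 bp
  [73,80): 7 bp
  [80,97): 17 bp
  [97,103): 6 bp
  [103,113): 10 bp
  [113,118): 5 bp
  [118,132): 14 bp
  [132,138): 6 bp
  [138,144): 6 bp
  [144,154): 10 bp
  [154,159): 5 bp
  [159,165): 6 bp
  [165,171): 6 bp
  [171,195): 24 bp
  [195,199): 4 bp
  [199,208): 9 bp
  [208,220): 12 bp
  [220,227): 7 bp
  [227,239): 12 bp
  [239,246): 7 bp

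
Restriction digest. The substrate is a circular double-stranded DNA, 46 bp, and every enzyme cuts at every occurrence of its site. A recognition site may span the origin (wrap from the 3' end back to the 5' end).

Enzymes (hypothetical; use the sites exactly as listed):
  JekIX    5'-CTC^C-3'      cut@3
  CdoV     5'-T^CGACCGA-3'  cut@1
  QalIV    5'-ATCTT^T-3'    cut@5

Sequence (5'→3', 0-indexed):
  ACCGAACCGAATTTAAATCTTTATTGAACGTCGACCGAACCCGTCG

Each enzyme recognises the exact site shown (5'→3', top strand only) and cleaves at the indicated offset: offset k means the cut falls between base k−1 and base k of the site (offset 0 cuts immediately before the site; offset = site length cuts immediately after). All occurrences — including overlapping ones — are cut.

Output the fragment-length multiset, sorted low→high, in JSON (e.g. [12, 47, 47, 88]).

[10,13,23]

Site scan:
  JekIX (CTCC, off=3): no sites
  CdoV (TCGACCGA, off=1): starts [30, 43] → cuts [31, 44]
  QalIV (ATCTTT, off=5): starts [16] → cuts [21]

All cut coordinates (distinct, sorted): [21, 31, 44]

Fragment lengths:
  21→31: 10 bp
  31→44: 13 bp
  44→21 (wrap): 46-44+21 = 23 bp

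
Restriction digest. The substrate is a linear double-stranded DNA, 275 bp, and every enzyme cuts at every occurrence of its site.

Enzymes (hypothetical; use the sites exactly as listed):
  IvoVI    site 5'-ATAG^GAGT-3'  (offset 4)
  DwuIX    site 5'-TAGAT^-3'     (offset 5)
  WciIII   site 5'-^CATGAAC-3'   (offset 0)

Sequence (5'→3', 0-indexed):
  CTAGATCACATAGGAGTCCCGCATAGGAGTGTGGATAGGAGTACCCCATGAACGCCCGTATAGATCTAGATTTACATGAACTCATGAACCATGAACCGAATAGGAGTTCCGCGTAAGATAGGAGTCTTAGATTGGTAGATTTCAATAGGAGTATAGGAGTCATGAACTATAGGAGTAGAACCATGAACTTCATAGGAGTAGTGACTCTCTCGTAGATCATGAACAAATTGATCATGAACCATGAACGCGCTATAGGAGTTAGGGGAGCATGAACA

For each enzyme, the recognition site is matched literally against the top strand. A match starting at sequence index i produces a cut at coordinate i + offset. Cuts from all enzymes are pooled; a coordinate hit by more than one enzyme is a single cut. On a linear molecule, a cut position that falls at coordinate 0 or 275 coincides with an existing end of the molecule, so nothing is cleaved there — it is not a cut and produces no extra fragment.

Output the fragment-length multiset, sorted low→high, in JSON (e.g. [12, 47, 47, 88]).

[3,4,6,6,7,7,7,8,8,8,8,8,8,9,11,12,12,12,13,14,14,15,16,18,19,22]

Per-enzyme occurrences:
  IvoVI ATAGGAGT/4: at [9, 22, 34, 99, 117, 144, 152, 168, 191, 251] ⇒ [13, 26, 38, 103, 121, 148, 156, 172, 195, 255]
  DwuIX TAGAT/5: at [1, 60, 66, 127, 135, 212] ⇒ [6, 65, 71, 132, 140, 217]
  WciIII CATGAAC/0: at [46, 74, 82, 89, 160, 181, 217, 232, 239, 267] ⇒ [46, 74, 82, 89, 160, 181, 217, 232, 239, 267]

Pooled cuts: [6, 13, 26, 38, 46, 65, 71, 74, 82, 89, 103, 121, 132, 140, 148, 156, 160, 172, 181, 195, 217, 232, 239, 255, 267]

Fragment lengths:
  [0,6): 6 bp
  [6,13): 7 bp
  [13,26): 13 bp
  [26,38): 12 bp
  [38,46): 8 bp
  [46,65): 19 bp
  [65,71): 6 bp
  [71,74): 3 bp
  [74,82): 8 bp
  [82,89): 7 bp
  [89,103): 14 bp
  [103,121): 18 bp
  [121,132): 11 bp
  [132,140): 8 bp
  [140,148): 8 bp
  [148,156): 8 bp
  [156,160): 4 bp
  [160,172): 12 bp
  [172,181): 9 bp
  [181,195): 14 bp
  [195,217): 22 bp
  [217,232): 15 bp
  [232,239): 7 bp
  [239,255): 16 bp
  [255,267): 12 bp
  [267,275): 8 bp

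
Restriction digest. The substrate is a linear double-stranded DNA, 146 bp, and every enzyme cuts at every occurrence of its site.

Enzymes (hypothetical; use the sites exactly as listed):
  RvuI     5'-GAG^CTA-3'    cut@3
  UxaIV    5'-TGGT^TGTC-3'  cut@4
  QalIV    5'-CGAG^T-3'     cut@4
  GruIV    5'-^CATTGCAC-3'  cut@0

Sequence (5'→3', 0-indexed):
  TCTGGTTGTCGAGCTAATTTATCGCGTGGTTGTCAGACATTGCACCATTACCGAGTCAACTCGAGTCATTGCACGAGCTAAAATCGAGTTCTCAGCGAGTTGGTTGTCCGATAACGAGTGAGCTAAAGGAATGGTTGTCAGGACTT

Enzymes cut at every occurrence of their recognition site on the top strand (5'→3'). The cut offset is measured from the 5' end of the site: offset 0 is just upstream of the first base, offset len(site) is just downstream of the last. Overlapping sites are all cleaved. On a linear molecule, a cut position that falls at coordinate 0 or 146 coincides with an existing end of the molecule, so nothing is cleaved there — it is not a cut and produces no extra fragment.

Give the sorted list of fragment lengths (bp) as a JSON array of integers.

Site scan:
  RvuI (GAGCTA, off=3): starts [10, 74, 119] → cuts [13, 77, 122]
  UxaIV (TGGTTGTC, off=4): starts [2, 26, 100, 131] → cuts [6, 30, 104, 135]
  QalIV (CGAGT, off=4): starts [51, 61, 84, 95, 114] → cuts [55, 65, 88, 99, 118]
  GruIV (CATTGCAC, off=0): starts [37, 66] → cuts [37, 66]

Pooled cuts: [6, 13, 30, 37, 55, 65, 66, 77, 88, 99, 104, 118, 122, 135]

Fragments:
  [0,6): 6 bp
  [6,13): 7 bp
  [13,30): 17 bp
  [30,37): 7 bp
  [37,55): 18 bp
  [55,65): 10 bp
  [65,66): 1 bp
  [66,77): 11 bp
  [77,88): 11 bp
  [88,99): 11 bp
  [99,104): 5 bp
  [104,118): 14 bp
  [118,122): 4 bp
  [122,135): 13 bp
  [135,146): 11 bp

[1,4,5,6,7,7,10,11,11,11,11,13,14,17,18]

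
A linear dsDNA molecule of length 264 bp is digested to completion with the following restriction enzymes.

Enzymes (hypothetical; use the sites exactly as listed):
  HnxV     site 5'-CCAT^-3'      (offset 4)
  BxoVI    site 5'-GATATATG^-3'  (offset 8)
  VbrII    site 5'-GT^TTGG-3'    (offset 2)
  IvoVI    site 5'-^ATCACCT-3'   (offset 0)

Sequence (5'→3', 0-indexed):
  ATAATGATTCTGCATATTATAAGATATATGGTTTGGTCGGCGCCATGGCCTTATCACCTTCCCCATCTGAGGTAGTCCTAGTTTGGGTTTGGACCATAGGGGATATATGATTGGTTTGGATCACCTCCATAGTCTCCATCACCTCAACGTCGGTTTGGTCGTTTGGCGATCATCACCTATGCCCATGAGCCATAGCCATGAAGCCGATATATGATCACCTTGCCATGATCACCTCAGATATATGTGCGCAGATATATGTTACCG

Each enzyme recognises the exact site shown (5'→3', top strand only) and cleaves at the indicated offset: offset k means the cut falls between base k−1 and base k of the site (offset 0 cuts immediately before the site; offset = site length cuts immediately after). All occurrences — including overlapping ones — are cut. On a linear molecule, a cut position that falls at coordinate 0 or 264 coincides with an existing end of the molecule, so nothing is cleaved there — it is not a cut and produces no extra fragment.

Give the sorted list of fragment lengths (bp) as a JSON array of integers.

Scan for sites:
  HnxV (CCAT, off=4): starts [42, 62, 93, 126, 135, 182, 189, 195, 222] → cuts [46, 66, 97, 130, 139, 186, 193, 199, 226]
  BxoVI (GATATATG, off=8): starts [22, 101, 205, 236, 250] → cuts [30, 109, 213, 244, 258]
  VbrII (GTTTGG, off=2): starts [30, 80, 86, 113, 152, 160] → cuts [32, 82, 88, 115, 154, 162]
  IvoVI (ATCACCT, off=0): starts [52, 119, 137, 171, 213, 227] → cuts [52, 119, 137, 171, 213, 227]

Pooled cuts: [30, 32, 46, 52, 66, 82, 88, 97, 109, 115, 119, 130, 137, 139, 154, 162, 171, 186, 193, 199, 213, 226, 227, 244, 258]

Fragments:
  [0,30): 30 bp
  [30,32): 2 bp
  [32,46): 14 bp
  [46,52): 6 bp
  [52,66): 14 bp
  [66,82): 16 bp
  [82,88): 6 bp
  [88,97): 9 bp
  [97,109): 12 bp
  [109,115): 6 bp
  [115,119): 4 bp
  [119,130): 11 bp
  [130,137): 7 bp
  [137,139): 2 bp
  [139,154): 15 bp
  [154,162): 8 bp
  [162,171): 9 bp
  [171,186): 15 bp
  [186,193): 7 bp
  [193,199): 6 bp
  [199,213): 14 bp
  [213,226): 13 bp
  [226,227): 1 bp
  [227,244): 17 bp
  [244,258): 14 bp
  [258,264): 6 bp

[1,2,2,4,6,6,6,6,6,7,7,8,9,9,11,12,13,14,14,14,14,15,15,16,17,30]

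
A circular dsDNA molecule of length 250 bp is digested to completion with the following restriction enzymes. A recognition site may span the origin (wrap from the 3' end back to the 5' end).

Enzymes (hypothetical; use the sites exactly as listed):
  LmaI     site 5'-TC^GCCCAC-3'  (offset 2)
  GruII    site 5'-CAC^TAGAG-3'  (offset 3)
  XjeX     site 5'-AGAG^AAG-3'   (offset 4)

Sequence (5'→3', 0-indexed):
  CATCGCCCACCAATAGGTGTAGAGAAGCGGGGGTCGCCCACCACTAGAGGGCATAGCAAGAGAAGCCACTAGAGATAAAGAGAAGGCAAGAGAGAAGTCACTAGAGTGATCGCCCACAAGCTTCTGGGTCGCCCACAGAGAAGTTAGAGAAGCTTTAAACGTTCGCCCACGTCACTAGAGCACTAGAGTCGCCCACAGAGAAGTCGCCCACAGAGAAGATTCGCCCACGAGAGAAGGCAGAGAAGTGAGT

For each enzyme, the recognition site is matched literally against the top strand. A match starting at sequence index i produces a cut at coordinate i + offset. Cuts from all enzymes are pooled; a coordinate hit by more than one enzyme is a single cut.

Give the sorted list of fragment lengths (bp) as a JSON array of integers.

Site scan:
  LmaI (TCGCCCAC, off=2): starts [2, 33, 109, 128, 162, 188, 203, 220] → cuts [4, 35, 111, 130, 164, 190, 205, 222]
  GruII (CACTAGAG, off=3): starts [41, 66, 98, 172, 180] → cuts [44, 69, 101, 175, 183]
  XjeX (AGAGAAG, off=4): starts [20, 58, 78, 90, 136, 145, 196, 211, 229, 238] → cuts [24, 62, 82, 94, 140, 149, 200, 215, 233, 242]

All cut coordinates (distinct, sorted): [4, 24, 35, 44, 62, 69, 82, 94, 101, 111, 130, 140, 149, 164, 175, 183, 190, 200, 205, 215, 222, 233, 242]

Fragment lengths:
  4→24: 20 bp
  24→35: 11 bp
  35→44: 9 bp
  44→62: 18 bp
  62→69: 7 bp
  69→82: 13 bp
  82→94: 12 bp
  94→101: 7 bp
  101→111: 10 bp
  111→130: 19 bp
  130→140: 10 bp
  140→149: 9 bp
  149→164: 15 bp
  164→175: 11 bp
  175→183: 8 bp
  183→190: 7 bp
  190→200: 10 bp
  200→205: 5 bp
  205→215: 10 bp
  215→222: 7 bp
  222→233: 11 bp
  233→242: 9 bp
  242→4 (wrap): 250-242+4 = 12 bp

[5,7,7,7,7,8,9,9,9,10,10,10,10,11,11,11,12,12,13,15,18,19,20]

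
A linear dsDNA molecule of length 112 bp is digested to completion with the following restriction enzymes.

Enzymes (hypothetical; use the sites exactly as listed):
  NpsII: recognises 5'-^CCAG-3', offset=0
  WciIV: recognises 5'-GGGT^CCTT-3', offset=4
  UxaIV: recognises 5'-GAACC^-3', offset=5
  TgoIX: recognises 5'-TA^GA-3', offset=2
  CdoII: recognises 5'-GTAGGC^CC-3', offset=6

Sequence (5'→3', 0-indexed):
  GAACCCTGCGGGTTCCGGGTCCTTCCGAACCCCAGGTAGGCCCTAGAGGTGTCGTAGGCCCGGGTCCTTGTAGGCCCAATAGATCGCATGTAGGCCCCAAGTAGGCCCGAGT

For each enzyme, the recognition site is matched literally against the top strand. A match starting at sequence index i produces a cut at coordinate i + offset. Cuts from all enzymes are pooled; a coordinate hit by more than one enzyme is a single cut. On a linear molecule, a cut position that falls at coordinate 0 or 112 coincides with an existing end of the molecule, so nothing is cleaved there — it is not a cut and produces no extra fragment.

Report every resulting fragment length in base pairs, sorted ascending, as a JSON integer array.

Scan for sites:
  NpsII CCAG/0: at [31] ⇒ [31]
  WciIV GGGTCCTT/4: at [16, 61] ⇒ [20, 65]
  UxaIV GAACC/5: at [0, 26] ⇒ [5, 31]
  TgoIX TAGA/2: at [43, 79] ⇒ [45, 81]
  CdoII GTAGGCCC/6: at [35, 53, 69, 89, 100] ⇒ [41, 59, 75, 95, 106]

All cut coordinates (distinct, sorted): [5, 20, 31, 41, 45, 59, 65, 75, 81, 95, 106]

Fragments:
  [0,5): 5 bp
  [5,20): 15 bp
  [20,31): 11 bp
  [31,41): 10 bp
  [41,45): 4 bp
  [45,59): 14 bp
  [59,65): 6 bp
  [65,75): 10 bp
  [75,81): 6 bp
  [81,95): 14 bp
  [95,106): 11 bp
  [106,112): 6 bp

[4,5,6,6,6,10,10,11,11,14,14,15]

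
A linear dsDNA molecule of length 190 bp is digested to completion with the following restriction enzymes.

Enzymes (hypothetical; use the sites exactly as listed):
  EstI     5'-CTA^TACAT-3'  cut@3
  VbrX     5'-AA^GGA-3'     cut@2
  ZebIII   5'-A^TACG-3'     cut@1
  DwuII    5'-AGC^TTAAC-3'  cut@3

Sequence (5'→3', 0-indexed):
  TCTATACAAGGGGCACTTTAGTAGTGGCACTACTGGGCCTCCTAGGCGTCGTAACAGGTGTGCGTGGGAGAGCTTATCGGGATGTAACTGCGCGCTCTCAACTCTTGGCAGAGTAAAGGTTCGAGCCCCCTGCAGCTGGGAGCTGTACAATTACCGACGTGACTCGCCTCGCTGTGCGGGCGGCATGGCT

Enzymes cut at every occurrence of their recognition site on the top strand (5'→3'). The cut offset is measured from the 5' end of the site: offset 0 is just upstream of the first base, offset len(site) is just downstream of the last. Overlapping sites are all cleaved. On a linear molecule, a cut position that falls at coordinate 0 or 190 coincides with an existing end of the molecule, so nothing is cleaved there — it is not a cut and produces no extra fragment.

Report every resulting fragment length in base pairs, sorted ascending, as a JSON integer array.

[190]

Scan for sites:
  EstI (CTATACAT, off=3): no sites
  VbrX (AAGGA, off=2): no sites
  ZebIII (ATACG, off=1): no sites
  DwuII (AGCTTAAC, off=3): no sites

Pooled cuts: ∅

Fragment lengths:
  no cuts → one linear fragment of 190 bp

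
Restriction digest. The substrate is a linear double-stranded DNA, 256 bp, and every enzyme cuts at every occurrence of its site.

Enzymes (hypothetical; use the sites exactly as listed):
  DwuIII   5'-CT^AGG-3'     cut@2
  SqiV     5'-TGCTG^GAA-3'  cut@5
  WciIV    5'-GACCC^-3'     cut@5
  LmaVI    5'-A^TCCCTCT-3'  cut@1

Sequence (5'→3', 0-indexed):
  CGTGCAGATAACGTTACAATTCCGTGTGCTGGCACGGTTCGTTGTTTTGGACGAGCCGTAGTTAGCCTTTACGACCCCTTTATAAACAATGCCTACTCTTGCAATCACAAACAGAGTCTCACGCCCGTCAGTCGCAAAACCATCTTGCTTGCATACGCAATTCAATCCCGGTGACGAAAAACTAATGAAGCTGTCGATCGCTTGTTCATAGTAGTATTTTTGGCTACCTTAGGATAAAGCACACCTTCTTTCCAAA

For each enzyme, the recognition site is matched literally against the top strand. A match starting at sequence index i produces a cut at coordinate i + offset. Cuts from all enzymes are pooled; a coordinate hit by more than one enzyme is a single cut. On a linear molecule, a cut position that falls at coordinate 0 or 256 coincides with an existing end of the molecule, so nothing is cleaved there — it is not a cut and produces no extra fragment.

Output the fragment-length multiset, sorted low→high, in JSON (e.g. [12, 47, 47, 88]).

[77,179]

Scan for sites:
  DwuIII (CTAGG, off=2): no sites
  SqiV (TGCTGGAA, off=5): no sites
  WciIV GACCC/5: at [72] ⇒ [77]
  LmaVI (ATCCCTCT, off=1): no sites

Pooled cuts: [77]

Fragments:
  [0,77): 77 bp
  [77,256): 179 bp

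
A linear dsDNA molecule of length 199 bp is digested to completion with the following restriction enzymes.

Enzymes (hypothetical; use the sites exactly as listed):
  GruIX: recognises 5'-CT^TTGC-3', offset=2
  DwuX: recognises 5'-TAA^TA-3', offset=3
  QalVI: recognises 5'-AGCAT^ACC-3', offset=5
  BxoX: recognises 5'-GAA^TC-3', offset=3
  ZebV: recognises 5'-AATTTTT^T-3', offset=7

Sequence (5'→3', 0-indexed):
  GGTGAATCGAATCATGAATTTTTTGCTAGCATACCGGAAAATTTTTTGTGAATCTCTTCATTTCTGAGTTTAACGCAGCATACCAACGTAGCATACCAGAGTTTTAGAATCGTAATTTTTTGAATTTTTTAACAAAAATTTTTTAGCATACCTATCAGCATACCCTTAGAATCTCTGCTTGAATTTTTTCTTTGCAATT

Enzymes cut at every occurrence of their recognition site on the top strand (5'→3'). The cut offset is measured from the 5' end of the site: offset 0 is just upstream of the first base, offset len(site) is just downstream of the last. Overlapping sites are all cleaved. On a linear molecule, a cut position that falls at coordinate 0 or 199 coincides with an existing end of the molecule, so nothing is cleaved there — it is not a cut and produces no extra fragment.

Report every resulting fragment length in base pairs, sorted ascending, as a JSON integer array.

Scan for sites:
  GruIX CTTTGC/2: at [189] ⇒ [191]
  DwuX (TAATA, off=3): no sites
  QalVI AGCATACC/5: at [27, 76, 89, 144, 156] ⇒ [32, 81, 94, 149, 161]
  BxoX GAATC/3: at [3, 8, 49, 106, 168] ⇒ [6, 11, 52, 109, 171]
  ZebV AATTTTTT/7: at [16, 39, 113, 122, 136, 181] ⇒ [23, 46, 120, 129, 143, 188]

All cut coordinates (distinct, sorted): [6, 11, 23, 32, 46, 52, 81, 94, 109, 120, 129, 143, 149, 161, 171, 188, 191]

Fragments:
  [0,6): 6 bp
  [6,11): 5 bp
  [11,23): 12 bp
  [23,32): 9 bp
  [32,46): 14 bp
  [46,52): 6 bp
  [52,81): 29 bp
  [81,94): 13 bp
  [94,109): 15 bp
  [109,120): 11 bp
  [120,129): 9 bp
  [129,143): 14 bp
  [143,149): 6 bp
  [149,161): 12 bp
  [161,171): 10 bp
  [171,188): 17 bp
  [188,191): 3 bp
  [191,199): 8 bp

[3,5,6,6,6,8,9,9,10,11,12,12,13,14,14,15,17,29]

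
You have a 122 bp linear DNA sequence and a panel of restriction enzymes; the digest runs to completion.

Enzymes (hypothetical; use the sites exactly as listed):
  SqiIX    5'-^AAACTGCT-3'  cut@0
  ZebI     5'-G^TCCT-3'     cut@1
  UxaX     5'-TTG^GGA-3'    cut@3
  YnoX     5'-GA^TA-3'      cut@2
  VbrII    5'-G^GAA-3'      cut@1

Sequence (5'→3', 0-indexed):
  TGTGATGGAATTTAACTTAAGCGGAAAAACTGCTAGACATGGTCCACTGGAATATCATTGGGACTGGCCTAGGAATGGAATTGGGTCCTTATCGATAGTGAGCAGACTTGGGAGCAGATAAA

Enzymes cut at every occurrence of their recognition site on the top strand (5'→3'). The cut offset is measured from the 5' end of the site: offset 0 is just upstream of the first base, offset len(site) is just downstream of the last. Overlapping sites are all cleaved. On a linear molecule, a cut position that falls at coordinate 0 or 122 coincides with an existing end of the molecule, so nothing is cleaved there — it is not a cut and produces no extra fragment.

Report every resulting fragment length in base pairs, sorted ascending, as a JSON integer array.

Site scan:
  SqiIX AAACTGCT/0: at [26] ⇒ [26]
  ZebI GTCCT/1: at [84] ⇒ [85]
  UxaX TTGGGA/3: at [57, 107] ⇒ [60, 110]
  YnoX GATA/2: at [93, 116] ⇒ [95, 118]
  VbrII GGAA/1: at [6, 22, 48, 71, 76] ⇒ [7, 23, 49, 72, 77]

All cut coordinates (distinct, sorted): [7, 23, 26, 49, 60, 72, 77, 85, 95, 110, 118]

Fragments:
  [0,7): 7 bp
  [7,23): 16 bp
  [23,26): 3 bp
  [26,49): 23 bp
  [49,60): 11 bp
  [60,72): 12 bp
  [72,77): 5 bp
  [77,85): 8 bp
  [85,95): 10 bp
  [95,110): 15 bp
  [110,118): 8 bp
  [118,122): 4 bp

[3,4,5,7,8,8,10,11,12,15,16,23]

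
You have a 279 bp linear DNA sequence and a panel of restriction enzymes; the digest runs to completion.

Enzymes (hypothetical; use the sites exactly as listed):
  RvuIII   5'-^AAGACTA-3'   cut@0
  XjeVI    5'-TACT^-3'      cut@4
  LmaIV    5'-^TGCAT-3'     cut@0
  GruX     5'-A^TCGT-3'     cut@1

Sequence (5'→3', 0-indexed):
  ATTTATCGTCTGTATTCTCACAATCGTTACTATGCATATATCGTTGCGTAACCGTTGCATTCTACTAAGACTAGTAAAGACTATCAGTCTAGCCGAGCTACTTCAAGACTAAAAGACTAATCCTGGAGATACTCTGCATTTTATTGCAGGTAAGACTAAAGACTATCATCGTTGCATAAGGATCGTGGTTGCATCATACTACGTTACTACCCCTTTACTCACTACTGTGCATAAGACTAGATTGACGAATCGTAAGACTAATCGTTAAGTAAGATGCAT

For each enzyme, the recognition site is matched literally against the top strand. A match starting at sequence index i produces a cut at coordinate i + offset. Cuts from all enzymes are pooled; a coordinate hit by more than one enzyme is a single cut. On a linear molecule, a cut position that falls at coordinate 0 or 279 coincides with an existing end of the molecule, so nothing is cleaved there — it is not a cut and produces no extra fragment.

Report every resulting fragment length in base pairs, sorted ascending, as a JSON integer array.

[1,1,1,2,4,4,5,5,5,7,7,7,8,8,8,8,8,10,10,10,11,11,11,13,15,17,17,18,21,26]

Per-enzyme occurrences:
  RvuIII (AAGACTA, off=0): starts [66, 76, 104, 112, 151, 158, 232, 253] → cuts [66, 76, 104, 112, 151, 158, 232, 253]
  XjeVI (TACT, off=4): starts [27, 62, 98, 129, 196, 204, 215, 222] → cuts [31, 66, 102, 133, 200, 208, 219, 226]
  LmaIV (TGCAT, off=0): starts [32, 55, 134, 172, 189, 227, 274] → cuts [32, 55, 134, 172, 189, 227, 274]
  GruX (ATCGT, off=1): starts [4, 22, 39, 167, 181, 248, 260] → cuts [5, 23, 40, 168, 182, 249, 261]

All cut coordinates (distinct, sorted): [5, 23, 31, 32, 40, 55, 66, 76, 102, 104, 112, 133, 134, 151, 158, 168, 172, 182, 189, 200, 208, 219, 226, 227, 232, 249, 253, 261, 274]

Fragment lengths:
  [0,5): 5 bp
  [5,23): 18 bp
  [23,31): 8 bp
  [31,32): 1 bp
  [32,40): 8 bp
  [40,55): 15 bp
  [55,66): 11 bp
  [66,76): 10 bp
  [76,102): 26 bp
  [102,104): 2 bp
  [104,112): 8 bp
  [112,133): 21 bp
  [133,134): 1 bp
  [134,151): 17 bp
  [151,158): 7 bp
  [158,168): 10 bp
  [168,172): 4 bp
  [172,182): 10 bp
  [182,189): 7 bp
  [189,200): 11 bp
  [200,208): 8 bp
  [208,219): 11 bp
  [219,226): 7 bp
  [226,227): 1 bp
  [227,232): 5 bp
  [232,249): 17 bp
  [249,253): 4 bp
  [253,261): 8 bp
  [261,274): 13 bp
  [274,279): 5 bp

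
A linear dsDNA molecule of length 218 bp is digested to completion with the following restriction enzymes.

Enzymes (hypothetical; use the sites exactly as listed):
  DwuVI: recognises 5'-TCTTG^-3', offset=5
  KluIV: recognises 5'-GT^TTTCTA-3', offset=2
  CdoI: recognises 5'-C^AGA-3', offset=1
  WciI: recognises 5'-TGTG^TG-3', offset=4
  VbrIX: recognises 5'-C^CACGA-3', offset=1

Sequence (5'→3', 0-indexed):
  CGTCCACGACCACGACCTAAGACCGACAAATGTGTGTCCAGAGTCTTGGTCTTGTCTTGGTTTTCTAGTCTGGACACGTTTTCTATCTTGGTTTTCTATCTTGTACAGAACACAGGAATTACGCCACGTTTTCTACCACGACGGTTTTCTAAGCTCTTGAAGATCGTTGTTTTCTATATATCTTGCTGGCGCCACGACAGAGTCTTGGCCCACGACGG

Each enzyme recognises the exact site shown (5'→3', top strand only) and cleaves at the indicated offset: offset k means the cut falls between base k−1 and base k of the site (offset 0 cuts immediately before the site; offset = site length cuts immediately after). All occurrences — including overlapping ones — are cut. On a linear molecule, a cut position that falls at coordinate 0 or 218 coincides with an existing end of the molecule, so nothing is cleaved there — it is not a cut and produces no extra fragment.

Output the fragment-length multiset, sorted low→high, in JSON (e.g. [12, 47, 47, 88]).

[2,2,3,3,4,5,5,6,6,6,7,7,8,9,9,9,11,11,11,14,15,18,23,24]

Site scan:
  DwuVI (TCTTG, off=5): starts [43, 49, 54, 85, 98, 154, 180, 202] → cuts [48, 54, 59, 90, 103, 159, 185, 207]
  KluIV (GTTTTCTA, off=2): starts [59, 77, 90, 127, 143, 168] → cuts [61, 79, 92, 129, 145, 170]
  CdoI (CAGA, off=1): starts [38, 105, 197] → cuts [39, 106, 198]
  WciI (TGTGTG, off=4): starts [30] → cuts [34]
  VbrIX (CCACGA, off=1): starts [3, 9, 135, 191, 209] → cuts [4, 10, 136, 192, 210]

All cut coordinates (distinct, sorted): [4, 10, 34, 39, 48, 54, 59, 61, 79, 90, 92, 103, 106, 129, 136, 145, 159, 170, 185, 192, 198, 207, 210]

Fragments:
  [0,4): 4 bp
  [4,10): 6 bp
  [10,34): 24 bp
  [34,39): 5 bp
  [39,48): 9 bp
  [48,54): 6 bp
  [54,59): 5 bp
  [59,61): 2 bp
  [61,79): 18 bp
  [79,90): 11 bp
  [90,92): 2 bp
  [92,103): 11 bp
  [103,106): 3 bp
  [106,129): 23 bp
  [129,136): 7 bp
  [136,145): 9 bp
  [145,159): 14 bp
  [159,170): 11 bp
  [170,185): 15 bp
  [185,192): 7 bp
  [192,198): 6 bp
  [198,207): 9 bp
  [207,210): 3 bp
  [210,218): 8 bp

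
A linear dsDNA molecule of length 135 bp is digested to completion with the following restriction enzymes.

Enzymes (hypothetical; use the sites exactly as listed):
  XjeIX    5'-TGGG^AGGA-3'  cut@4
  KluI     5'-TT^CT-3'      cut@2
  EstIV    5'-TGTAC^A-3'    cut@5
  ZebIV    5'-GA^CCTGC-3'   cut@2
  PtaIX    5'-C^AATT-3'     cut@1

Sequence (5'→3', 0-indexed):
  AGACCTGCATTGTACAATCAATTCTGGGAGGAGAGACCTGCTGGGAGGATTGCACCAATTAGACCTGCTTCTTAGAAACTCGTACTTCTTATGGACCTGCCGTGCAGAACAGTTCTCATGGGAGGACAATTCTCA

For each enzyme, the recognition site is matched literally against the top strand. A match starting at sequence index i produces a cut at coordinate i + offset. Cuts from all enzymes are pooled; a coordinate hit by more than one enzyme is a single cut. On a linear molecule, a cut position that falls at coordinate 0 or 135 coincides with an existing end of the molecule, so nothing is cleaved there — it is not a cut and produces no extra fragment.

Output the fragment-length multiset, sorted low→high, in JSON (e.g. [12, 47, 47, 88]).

[3,4,4,4,4,5,5,7,7,8,8,8,9,11,12,17,19]

Site scan:
  XjeIX (TGGGAGGA, off=4): starts [24, 41, 118] → cuts [28, 45, 122]
  KluI (TTCT, off=2): starts [21, 68, 85, 112, 129] → cuts [23, 70, 87, 114, 131]
  EstIV (TGTACA, off=5): starts [10] → cuts [15]
  ZebIV (GACCTGC, off=2): starts [1, 34, 61, 93] → cuts [3, 36, 63, 95]
  PtaIX (CAATT, off=1): starts [18, 55, 126] → cuts [19, 56, 127]

Pooled cuts: [3, 15, 19, 23, 28, 36, 45, 56, 63, 70, 87, 95, 114, 122, 127, 131]

Fragments:
  [0,3): 3 bp
  [3,15): 12 bp
  [15,19): 4 bp
  [19,23): 4 bp
  [23,28): 5 bp
  [28,36): 8 bp
  [36,45): 9 bp
  [45,56): 11 bp
  [56,63): 7 bp
  [63,70): 7 bp
  [70,87): 17 bp
  [87,95): 8 bp
  [95,114): 19 bp
  [114,122): 8 bp
  [122,127): 5 bp
  [127,131): 4 bp
  [131,135): 4 bp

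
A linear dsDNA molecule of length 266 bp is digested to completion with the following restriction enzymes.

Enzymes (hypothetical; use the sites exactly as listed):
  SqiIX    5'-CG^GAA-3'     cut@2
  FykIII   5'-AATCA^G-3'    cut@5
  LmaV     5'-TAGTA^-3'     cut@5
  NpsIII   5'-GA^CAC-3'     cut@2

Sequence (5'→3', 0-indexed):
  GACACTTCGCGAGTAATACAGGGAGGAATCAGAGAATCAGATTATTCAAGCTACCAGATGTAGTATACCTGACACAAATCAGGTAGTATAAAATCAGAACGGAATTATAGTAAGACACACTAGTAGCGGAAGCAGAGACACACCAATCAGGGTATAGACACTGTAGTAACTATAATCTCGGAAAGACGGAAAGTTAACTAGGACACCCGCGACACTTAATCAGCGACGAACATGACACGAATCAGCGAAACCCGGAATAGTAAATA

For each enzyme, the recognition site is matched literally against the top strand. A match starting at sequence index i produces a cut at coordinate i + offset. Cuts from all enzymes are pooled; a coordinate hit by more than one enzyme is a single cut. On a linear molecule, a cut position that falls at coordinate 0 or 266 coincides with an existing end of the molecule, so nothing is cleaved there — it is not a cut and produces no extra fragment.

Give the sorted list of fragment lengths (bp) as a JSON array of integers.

[2,3,3,4,5,7,7,8,8,8,8,9,9,9,9,10,10,10,10,10,11,11,12,13,15,26,29]

Site scan:
  SqiIX (CGGAA, off=2): starts [99, 126, 178, 186, 252] → cuts [101, 128, 180, 188, 254]
  FykIII (AATCAG, off=5): starts [26, 34, 76, 91, 144, 217, 239] → cuts [31, 39, 81, 96, 149, 222, 244]
  LmaV (TAGTA, off=5): starts [60, 83, 107, 120, 163, 257] → cuts [65, 88, 112, 125, 168, 262]
  NpsIII (GACAC, off=2): starts [0, 70, 113, 136, 156, 201, 210, 233] → cuts [2, 72, 115, 138, 158, 203, 212, 235]

All cut coordinates (distinct, sorted): [2, 31, 39, 65, 72, 81, 88, 96, 101, 112, 115, 125, 128, 138, 149, 158, 168, 180, 188, 203, 212, 222, 235, 244, 254, 262]

Fragment lengths:
  [0,2): 2 bp
  [2,31): 29 bp
  [31,39): 8 bp
  [39,65): 26 bp
  [65,72): 7 bp
  [72,81): 9 bp
  [81,88): 7 bp
  [88,96): 8 bp
  [96,101): 5 bp
  [101,112): 11 bp
  [112,115): 3 bp
  [115,125): 10 bp
  [125,128): 3 bp
  [128,138): 10 bp
  [138,149): 11 bp
  [149,158): 9 bp
  [158,168): 10 bp
  [168,180): 12 bp
  [180,188): 8 bp
  [188,203): 15 bp
  [203,212): 9 bp
  [212,222): 10 bp
  [222,235): 13 bp
  [235,244): 9 bp
  [244,254): 10 bp
  [254,262): 8 bp
  [262,266): 4 bp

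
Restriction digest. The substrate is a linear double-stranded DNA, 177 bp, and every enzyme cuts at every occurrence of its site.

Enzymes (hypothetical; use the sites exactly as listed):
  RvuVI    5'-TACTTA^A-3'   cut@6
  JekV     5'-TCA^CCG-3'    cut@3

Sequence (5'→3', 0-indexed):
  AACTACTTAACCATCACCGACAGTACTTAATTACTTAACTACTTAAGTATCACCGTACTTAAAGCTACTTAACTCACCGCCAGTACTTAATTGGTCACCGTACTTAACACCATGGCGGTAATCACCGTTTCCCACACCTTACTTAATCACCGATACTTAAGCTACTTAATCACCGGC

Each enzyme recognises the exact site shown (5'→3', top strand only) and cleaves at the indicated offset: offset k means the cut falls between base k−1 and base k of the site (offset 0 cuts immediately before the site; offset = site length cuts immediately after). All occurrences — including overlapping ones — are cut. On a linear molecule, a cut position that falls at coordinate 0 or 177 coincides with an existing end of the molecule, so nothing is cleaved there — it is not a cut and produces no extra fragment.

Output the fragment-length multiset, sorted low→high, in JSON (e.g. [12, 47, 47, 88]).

Scan for sites:
  RvuVI (TACTTAA, off=6): starts [3, 23, 31, 39, 55, 65, 83, 100, 139, 153, 162] → cuts [9, 29, 37, 45, 61, 71, 89, 106, 145, 159, 168]
  JekV (TCACCG, off=3): starts [13, 49, 73, 94, 121, 146, 169] → cuts [16, 52, 76, 97, 124, 149, 172]

Pooled cuts: [9, 16, 29, 37, 45, 52, 61, 71, 76, 89, 97, 106, 124, 145, 149, 159, 168, 172]

Fragment lengths:
  [0,9): 9 bp
  [9,16): 7 bp
  [16,29): 13 bp
  [29,37): 8 bp
  [37,45): 8 bp
  [45,52): 7 bp
  [52,61): 9 bp
  [61,71): 10 bp
  [71,76): 5 bp
  [76,89): 13 bp
  [89,97): 8 bp
  [97,106): 9 bp
  [106,124): 18 bp
  [124,145): 21 bp
  [145,149): 4 bp
  [149,159): 10 bp
  [159,168): 9 bp
  [168,172): 4 bp
  [172,177): 5 bp

[4,4,5,5,7,7,8,8,8,9,9,9,9,10,10,13,13,18,21]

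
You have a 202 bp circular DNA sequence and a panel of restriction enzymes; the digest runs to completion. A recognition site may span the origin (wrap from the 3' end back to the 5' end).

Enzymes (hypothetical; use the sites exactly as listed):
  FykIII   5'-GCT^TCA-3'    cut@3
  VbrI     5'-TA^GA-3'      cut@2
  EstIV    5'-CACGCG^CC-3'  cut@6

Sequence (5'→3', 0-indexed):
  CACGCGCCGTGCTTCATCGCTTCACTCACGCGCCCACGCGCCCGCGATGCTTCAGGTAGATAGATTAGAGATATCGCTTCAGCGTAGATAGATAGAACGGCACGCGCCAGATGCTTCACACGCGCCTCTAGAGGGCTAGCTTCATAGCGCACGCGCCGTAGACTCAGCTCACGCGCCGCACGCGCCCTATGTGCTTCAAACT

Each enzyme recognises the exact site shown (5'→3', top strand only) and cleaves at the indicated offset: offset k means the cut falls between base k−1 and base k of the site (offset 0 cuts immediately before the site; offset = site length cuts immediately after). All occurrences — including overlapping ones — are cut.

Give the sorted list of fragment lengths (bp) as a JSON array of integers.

[4,4,4,5,5,6,7,7,8,8,8,9,9,9,11,11,11,11,11,12,13,14,15]

Scan for sites:
  FykIII (GCTTCA, off=3): starts [10, 18, 48, 75, 112, 138, 192] → cuts [13, 21, 51, 78, 115, 141, 195]
  VbrI (TAGA, off=2): starts [56, 60, 65, 84, 88, 92, 128, 158] → cuts [58, 62, 67, 86, 90, 94, 130, 160]
  EstIV (CACGCGCC, off=6): starts [0, 26, 34, 100, 118, 149, 169, 178] → cuts [6, 32, 40, 106, 124, 155, 175, 184]

Pooled cuts: [6, 13, 21, 32, 40, 51, 58, 62, 67, 78, 86, 90, 94, 106, 115, 124, 130, 141, 155, 160, 175, 184, 195]

Fragment lengths:
  6→13: 7 bp
  13→21: 8 bp
  21→32: 11 bp
  32→40: 8 bp
  40→51: 11 bp
  51→58: 7 bp
  58→62: 4 bp
  62→67: 5 bp
  67→78: 11 bp
  78→86: 8 bp
  86→90: 4 bp
  90→94: 4 bp
  94→106: 12 bp
  106→115: 9 bp
  115→124: 9 bp
  124→130: 6 bp
  130→141: 11 bp
  141→155: 14 bp
  155→160: 5 bp
  160→175: 15 bp
  175→184: 9 bp
  184→195: 11 bp
  195→6 (wrap): 202-195+6 = 13 bp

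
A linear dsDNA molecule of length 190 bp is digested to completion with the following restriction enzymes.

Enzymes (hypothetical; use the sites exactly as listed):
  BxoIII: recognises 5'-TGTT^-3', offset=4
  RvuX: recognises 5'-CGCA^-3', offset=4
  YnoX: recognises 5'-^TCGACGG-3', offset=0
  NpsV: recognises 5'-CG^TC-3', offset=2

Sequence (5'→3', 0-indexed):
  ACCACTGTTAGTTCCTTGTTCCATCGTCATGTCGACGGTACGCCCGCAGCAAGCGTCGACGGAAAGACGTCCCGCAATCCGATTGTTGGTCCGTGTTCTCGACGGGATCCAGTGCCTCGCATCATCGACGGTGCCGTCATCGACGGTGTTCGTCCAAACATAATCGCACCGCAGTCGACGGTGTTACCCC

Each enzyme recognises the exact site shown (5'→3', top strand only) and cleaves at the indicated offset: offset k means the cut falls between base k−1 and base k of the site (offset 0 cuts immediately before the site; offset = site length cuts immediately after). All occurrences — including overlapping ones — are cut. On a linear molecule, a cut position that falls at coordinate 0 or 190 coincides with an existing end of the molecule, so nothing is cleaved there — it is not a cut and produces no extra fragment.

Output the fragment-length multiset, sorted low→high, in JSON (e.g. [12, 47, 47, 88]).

[1,1,2,3,3,5,5,5,6,7,7,9,10,11,11,11,11,12,14,16,17,23]

Site scan:
  BxoIII (TGTT, off=4): starts [5, 16, 83, 93, 146, 181] → cuts [9, 20, 87, 97, 150, 185]
  RvuX (CGCA, off=4): starts [44, 72, 117, 164, 169] → cuts [48, 76, 121, 168, 173]
  YnoX (TCGACGG, off=0): starts [31, 55, 98, 124, 139, 174] → cuts [31, 55, 98, 124, 139, 174]
  NpsV (CGTC, off=2): starts [24, 53, 67, 134, 150] → cuts [26, 55, 69, 136, 152]

Pooled cuts: [9, 20, 26, 31, 48, 55, 69, 76, 87, 97, 98, 121, 124, 136, 139, 150, 152, 168, 173, 174, 185]

Fragments:
  [0,9): 9 bp
  [9,20): 11 bp
  [20,26): 6 bp
  [26,31): 5 bp
  [31,48): 17 bp
  [48,55): 7 bp
  [55,69): 14 bp
  [69,76): 7 bp
  [76,87): 11 bp
  [87,97): 10 bp
  [97,98): 1 bp
  [98,121): 23 bp
  [121,124): 3 bp
  [124,136): 12 bp
  [136,139): 3 bp
  [139,150): 11 bp
  [150,152): 2 bp
  [152,168): 16 bp
  [168,173): 5 bp
  [173,174): 1 bp
  [174,185): 11 bp
  [185,190): 5 bp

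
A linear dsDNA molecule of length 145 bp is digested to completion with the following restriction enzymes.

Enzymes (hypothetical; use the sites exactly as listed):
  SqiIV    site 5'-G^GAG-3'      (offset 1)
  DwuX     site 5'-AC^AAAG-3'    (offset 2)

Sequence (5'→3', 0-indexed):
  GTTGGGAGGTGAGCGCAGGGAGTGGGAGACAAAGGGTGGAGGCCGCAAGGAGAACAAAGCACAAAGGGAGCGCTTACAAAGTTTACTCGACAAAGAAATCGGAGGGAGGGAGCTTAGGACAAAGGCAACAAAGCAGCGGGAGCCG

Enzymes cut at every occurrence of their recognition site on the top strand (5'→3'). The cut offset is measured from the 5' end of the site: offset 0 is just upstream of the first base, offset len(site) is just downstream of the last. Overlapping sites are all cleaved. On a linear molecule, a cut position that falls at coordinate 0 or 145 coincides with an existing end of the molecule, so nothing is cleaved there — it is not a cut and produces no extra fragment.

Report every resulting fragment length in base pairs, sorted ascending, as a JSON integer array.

[4,4,5,5,5,6,6,6,7,8,9,10,10,10,11,11,14,14]

Site scan:
  SqiIV (GGAG, off=1): starts [4, 18, 24, 37, 48, 66, 100, 104, 108, 138] → cuts [5, 19, 25, 38, 49, 67, 101, 105, 109, 139]
  DwuX (ACAAAG, off=2): starts [28, 53, 60, 75, 89, 118, 127] → cuts [30, 55, 62, 77, 91, 120, 129]

All cut coordinates (distinct, sorted): [5, 19, 25, 30, 38, 49, 55, 62, 67, 77, 91, 101, 105, 109, 120, 129, 139]

Fragments:
  [0,5): 5 bp
  [5,19): 14 bp
  [19,25): 6 bp
  [25,30): 5 bp
  [30,38): 8 bp
  [38,49): 11 bp
  [49,55): 6 bp
  [55,62): 7 bp
  [62,67): 5 bp
  [67,77): 10 bp
  [77,91): 14 bp
  [91,101): 10 bp
  [101,105): 4 bp
  [105,109): 4 bp
  [109,120): 11 bp
  [120,129): 9 bp
  [129,139): 10 bp
  [139,145): 6 bp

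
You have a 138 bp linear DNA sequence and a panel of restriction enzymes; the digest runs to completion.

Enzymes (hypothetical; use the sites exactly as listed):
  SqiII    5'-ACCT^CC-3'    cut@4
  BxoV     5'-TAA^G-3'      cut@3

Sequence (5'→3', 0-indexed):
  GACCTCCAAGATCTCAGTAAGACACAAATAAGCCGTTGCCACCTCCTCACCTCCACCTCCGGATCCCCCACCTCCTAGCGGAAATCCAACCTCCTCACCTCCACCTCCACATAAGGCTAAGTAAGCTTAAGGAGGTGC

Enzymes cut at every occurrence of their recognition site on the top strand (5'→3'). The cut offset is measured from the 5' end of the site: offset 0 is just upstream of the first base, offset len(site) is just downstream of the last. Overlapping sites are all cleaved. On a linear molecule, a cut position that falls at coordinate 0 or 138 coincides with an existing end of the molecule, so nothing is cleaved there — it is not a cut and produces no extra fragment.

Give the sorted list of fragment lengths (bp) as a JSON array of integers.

[4,5,6,6,6,6,8,8,8,8,11,13,15,15,19]

Site scan:
  SqiII (ACCTCC, off=4): starts [1, 40, 48, 54, 69, 88, 96, 102] → cuts [5, 44, 52, 58, 73, 92, 100, 106]
  BxoV (TAAG, off=3): starts [17, 28, 111, 117, 121, 127] → cuts [20, 31, 114, 120, 124, 130]

Pooled cuts: [5, 20, 31, 44, 52, 58, 73, 92, 100, 106, 114, 120, 124, 130]

Fragments:
  [0,5): 5 bp
  [5,20): 15 bp
  [20,31): 11 bp
  [31,44): 13 bp
  [44,52): 8 bp
  [52,58): 6 bp
  [58,73): 15 bp
  [73,92): 19 bp
  [92,100): 8 bp
  [100,106): 6 bp
  [106,114): 8 bp
  [114,120): 6 bp
  [120,124): 4 bp
  [124,130): 6 bp
  [130,138): 8 bp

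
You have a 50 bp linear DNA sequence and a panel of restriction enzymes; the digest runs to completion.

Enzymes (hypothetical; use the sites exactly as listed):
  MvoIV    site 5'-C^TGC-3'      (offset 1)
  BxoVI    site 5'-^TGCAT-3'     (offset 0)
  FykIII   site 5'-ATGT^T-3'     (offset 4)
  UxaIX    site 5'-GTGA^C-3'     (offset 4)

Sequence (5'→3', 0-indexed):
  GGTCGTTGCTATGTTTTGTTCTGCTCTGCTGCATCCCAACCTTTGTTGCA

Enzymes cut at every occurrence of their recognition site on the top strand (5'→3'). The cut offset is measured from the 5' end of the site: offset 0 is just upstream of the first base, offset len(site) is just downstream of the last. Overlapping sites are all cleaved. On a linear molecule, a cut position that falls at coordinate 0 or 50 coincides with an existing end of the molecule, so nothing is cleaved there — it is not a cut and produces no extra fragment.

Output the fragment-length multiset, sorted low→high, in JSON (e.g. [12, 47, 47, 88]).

[3,5,7,14,21]

Site scan:
  MvoIV (CTGC, off=1): starts [20, 25, 28] → cuts [21, 26, 29]
  BxoVI (TGCAT, off=0): starts [29] → cuts [29]
  FykIII (ATGTT, off=4): starts [10] → cuts [14]
  UxaIX (GTGAC, off=4): no sites

Pooled cuts: [14, 21, 26, 29]

Fragment lengths:
  [0,14): 14 bp
  [14,21): 7 bp
  [21,26): 5 bp
  [26,29): 3 bp
  [29,50): 21 bp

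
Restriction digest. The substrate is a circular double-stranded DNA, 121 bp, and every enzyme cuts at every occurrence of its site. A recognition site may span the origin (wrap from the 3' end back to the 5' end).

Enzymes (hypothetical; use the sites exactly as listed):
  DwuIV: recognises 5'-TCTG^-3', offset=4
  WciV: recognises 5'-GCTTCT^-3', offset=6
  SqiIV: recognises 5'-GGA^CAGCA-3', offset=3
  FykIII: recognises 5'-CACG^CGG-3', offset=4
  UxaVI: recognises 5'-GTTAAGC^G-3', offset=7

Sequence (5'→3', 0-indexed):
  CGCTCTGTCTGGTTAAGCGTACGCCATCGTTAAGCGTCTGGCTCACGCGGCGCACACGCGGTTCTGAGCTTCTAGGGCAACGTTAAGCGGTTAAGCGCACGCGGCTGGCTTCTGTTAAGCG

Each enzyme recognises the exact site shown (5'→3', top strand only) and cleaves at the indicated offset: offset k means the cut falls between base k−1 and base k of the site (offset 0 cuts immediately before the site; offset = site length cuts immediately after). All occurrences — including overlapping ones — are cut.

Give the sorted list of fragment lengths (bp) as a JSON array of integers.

[1,4,5,5,6,7,7,7,8,8,8,11,12,15,17]

Per-enzyme occurrences:
  DwuIV (TCTG, off=4): starts [3, 7, 36, 62, 110] → cuts [7, 11, 40, 66, 114]
  WciV (GCTTCT, off=6): starts [67, 107] → cuts [73, 113]
  SqiIV (GGACAGCA, off=3): no sites
  FykIII (CACGCGG, off=4): starts [43, 54, 97] → cuts [47, 58, 101]
  UxaVI (GTTAAGCG, off=7): starts [11, 28, 81, 89, 113] → cuts [18, 35, 88, 96, 120]

All cut coordinates (distinct, sorted): [7, 11, 18, 35, 40, 47, 58, 66, 73, 88, 96, 101, 113, 114, 120]

Fragments:
  7→11: 4 bp
  11→18: 7 bp
  18→35: 17 bp
  35→40: 5 bp
  40→47: 7 bp
  47→58: 11 bp
  58→66: 8 bp
  66→73: 7 bp
  73→88: 15 bp
  88→96: 8 bp
  96→101: 5 bp
  101→113: 12 bp
  113→114: 1 bp
  114→120: 6 bp
  120→7 (wrap): 121-120+7 = 8 bp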